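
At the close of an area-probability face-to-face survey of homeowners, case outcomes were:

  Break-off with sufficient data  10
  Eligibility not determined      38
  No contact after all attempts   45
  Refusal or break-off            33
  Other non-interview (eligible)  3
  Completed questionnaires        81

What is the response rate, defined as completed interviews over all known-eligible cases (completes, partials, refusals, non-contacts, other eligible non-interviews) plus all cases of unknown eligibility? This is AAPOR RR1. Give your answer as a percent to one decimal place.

38.6%

Top: 81
Base: 81 + 10 + 33 + 45 + 3 + 38 = 210
RR1 = 81 / 210 = 0.3857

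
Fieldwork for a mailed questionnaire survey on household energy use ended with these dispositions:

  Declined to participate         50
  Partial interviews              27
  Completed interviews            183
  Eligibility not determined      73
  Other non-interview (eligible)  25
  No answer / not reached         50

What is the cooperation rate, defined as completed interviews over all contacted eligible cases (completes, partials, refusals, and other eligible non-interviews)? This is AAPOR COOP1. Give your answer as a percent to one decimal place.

Numerator → 183
Base → 183 + 27 + 50 + 25 = 285
COOP1 = 183 / 285 = 0.6421

64.2%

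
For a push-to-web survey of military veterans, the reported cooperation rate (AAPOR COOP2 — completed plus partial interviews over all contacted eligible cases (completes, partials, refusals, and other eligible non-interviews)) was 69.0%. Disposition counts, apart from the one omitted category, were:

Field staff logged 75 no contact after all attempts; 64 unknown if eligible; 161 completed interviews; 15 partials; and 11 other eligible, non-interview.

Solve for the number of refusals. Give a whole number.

68

Numerator: 161 + 15 = 176
COOP2 = 176 / D = 0.690
D = 176 / 0.690 = 255.1
Rest of base = 187
refusals = 255.1 − 187 ≈ 68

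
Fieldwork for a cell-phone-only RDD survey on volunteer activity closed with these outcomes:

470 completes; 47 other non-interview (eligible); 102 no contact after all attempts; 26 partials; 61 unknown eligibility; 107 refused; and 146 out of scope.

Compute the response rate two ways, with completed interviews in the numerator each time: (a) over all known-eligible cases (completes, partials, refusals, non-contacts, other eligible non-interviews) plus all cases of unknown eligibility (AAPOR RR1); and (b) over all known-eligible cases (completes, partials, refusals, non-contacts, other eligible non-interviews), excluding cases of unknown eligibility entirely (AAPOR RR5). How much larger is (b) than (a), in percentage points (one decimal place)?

Num: 470
Denom: 470 + 26 + 107 + 102 + 47 + 61 = 813
RR1 = 470 / 813 = 0.5781
Denom: 470 + 26 + 107 + 102 + 47 = 752
RR5 = 470 / 752 = 0.6250
Difference = 62.50 − 57.81 = 4.69 percentage points

4.7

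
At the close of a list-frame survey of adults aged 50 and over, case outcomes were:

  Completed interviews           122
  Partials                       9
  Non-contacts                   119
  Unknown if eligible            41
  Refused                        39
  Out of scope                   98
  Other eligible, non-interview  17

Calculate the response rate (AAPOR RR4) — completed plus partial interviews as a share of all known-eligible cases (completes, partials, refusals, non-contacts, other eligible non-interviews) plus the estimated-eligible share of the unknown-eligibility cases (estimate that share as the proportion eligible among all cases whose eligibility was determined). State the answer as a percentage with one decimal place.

Top → 122 + 9 = 131
Known eligible → 122 + 9 + 39 + 119 + 17 = 306
e = 306 / (306 + 98) = 306 / 404 = 0.7574
Eligible share of unknowns → 0.7574 × 41 = 31.05
Base → 306 + 31.05 = 337.05
RR4 = 131 / 337.05 = 0.3887

38.9%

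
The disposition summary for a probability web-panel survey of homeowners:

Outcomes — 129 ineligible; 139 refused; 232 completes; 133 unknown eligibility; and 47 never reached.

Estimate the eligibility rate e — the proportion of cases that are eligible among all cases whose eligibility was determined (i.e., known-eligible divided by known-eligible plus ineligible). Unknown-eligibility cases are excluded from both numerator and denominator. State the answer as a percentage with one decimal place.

Eligible (known): 232 + 139 + 47 = 418
e = 418 / (418 + 129) = 418 / 547 = 0.7642

76.4%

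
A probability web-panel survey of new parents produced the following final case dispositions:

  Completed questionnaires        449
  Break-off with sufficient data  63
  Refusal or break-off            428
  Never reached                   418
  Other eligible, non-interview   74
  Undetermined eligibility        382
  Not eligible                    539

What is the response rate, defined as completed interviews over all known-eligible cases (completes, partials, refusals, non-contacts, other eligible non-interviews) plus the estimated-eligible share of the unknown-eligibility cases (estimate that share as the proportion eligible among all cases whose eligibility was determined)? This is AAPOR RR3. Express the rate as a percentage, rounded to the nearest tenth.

Numerator → 449
Eligible (known) → 449 + 63 + 428 + 418 + 74 = 1432
e = 1432 / (1432 + 539) = 1432 / 1971 = 0.7265
e × U → 0.7265 × 382 = 277.52
Denom → 1432 + 277.52 = 1709.52
RR3 = 449 / 1709.52 = 0.2626

26.3%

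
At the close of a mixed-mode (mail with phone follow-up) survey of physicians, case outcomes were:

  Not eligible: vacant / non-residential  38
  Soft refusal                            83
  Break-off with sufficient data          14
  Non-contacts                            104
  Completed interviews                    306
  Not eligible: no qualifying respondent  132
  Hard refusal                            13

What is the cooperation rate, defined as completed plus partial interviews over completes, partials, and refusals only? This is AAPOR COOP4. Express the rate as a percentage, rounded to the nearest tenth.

76.9%

Refused = 13 + 83 = 96
Ineligible = 132 + 38 = 170
Numerator → 306 + 14 = 320
Denominator → 306 + 14 + 96 = 416
COOP4 = 320 / 416 = 0.7692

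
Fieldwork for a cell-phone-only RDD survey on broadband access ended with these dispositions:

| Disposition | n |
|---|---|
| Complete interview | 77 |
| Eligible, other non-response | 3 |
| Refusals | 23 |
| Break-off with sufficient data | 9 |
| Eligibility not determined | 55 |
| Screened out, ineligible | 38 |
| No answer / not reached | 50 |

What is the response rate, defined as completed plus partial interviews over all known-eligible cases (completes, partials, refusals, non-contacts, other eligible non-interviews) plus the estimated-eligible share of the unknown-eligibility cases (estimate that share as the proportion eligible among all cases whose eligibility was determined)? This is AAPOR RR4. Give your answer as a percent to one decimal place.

Top = 77 + 9 = 86
Determined eligible = 77 + 9 + 23 + 50 + 3 = 162
e = 162 / (162 + 38) = 162 / 200 = 0.8100
Estimated eligible among unknowns = 0.8100 × 55 = 44.55
Base = 162 + 44.55 = 206.55
RR4 = 86 / 206.55 = 0.4164

41.6%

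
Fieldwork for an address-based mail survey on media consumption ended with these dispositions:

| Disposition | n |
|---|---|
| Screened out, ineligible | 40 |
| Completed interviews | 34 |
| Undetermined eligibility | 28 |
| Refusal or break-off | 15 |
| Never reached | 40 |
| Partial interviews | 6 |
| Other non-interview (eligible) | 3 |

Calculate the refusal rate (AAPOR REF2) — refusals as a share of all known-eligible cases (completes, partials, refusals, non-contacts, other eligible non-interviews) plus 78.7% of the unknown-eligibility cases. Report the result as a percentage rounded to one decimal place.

Numerator = 15
Determined eligible = 34 + 6 + 15 + 40 + 3 = 98
Estimated eligible among unknowns = 0.7870 × 28 = 22.04
Base = 98 + 22.04 = 120.04
REF2 = 15 / 120.04 = 0.1250

12.5%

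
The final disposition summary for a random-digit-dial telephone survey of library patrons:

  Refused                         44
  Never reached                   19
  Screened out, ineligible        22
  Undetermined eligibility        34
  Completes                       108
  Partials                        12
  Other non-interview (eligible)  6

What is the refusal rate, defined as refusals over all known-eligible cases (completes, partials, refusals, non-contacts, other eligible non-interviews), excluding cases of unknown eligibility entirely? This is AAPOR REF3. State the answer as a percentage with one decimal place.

23.3%

Num = 44
Base = 108 + 12 + 44 + 19 + 6 = 189
REF3 = 44 / 189 = 0.2328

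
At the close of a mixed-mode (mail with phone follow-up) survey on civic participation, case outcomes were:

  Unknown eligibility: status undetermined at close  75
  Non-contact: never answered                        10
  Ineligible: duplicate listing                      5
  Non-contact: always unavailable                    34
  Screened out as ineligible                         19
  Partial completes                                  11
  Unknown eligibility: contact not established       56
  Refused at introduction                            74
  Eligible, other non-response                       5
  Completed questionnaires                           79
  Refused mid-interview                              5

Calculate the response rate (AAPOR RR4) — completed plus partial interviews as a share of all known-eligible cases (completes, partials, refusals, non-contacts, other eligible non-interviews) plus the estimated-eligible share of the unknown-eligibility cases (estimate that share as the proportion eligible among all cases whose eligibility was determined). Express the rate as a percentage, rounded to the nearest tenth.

Refused = 74 + 5 = 79
Non-contacts = 10 + 34 = 44
Undetermined eligibility = 56 + 75 = 131
Not eligible = 19 + 5 = 24
Top = 79 + 11 = 90
Known eligible = 79 + 11 + 79 + 44 + 5 = 218
e = 218 / (218 + 24) = 218 / 242 = 0.9008
Eligible share of unknowns = 0.9008 × 131 = 118.00
Denominator = 218 + 118.00 = 336.00
RR4 = 90 / 336.00 = 0.2679

26.8%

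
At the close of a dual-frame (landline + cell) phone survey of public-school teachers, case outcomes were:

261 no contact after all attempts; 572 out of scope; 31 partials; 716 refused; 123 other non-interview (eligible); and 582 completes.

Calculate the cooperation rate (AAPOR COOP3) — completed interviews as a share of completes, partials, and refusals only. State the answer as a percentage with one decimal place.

43.8%

Num: 582
Denom: 582 + 31 + 716 = 1329
COOP3 = 582 / 1329 = 0.4379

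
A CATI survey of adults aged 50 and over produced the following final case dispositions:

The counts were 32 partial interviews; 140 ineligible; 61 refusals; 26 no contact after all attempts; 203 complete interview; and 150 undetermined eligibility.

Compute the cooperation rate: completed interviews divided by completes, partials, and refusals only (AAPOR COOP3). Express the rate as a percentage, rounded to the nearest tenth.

68.6%

Numerator → 203
Denominator → 203 + 32 + 61 = 296
COOP3 = 203 / 296 = 0.6858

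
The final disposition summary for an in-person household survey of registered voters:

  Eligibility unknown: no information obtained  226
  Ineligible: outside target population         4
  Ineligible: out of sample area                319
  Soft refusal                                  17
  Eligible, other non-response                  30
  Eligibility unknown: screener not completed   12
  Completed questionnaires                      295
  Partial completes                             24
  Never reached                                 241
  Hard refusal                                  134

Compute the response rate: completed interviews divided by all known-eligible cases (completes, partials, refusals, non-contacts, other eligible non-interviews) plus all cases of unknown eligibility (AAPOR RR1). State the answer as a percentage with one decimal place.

Refused = 134 + 17 = 151
Undetermined eligibility = 12 + 226 = 238
Out of scope = 4 + 319 = 323
Top: 295
Denom: 295 + 24 + 151 + 241 + 30 + 238 = 979
RR1 = 295 / 979 = 0.3013

30.1%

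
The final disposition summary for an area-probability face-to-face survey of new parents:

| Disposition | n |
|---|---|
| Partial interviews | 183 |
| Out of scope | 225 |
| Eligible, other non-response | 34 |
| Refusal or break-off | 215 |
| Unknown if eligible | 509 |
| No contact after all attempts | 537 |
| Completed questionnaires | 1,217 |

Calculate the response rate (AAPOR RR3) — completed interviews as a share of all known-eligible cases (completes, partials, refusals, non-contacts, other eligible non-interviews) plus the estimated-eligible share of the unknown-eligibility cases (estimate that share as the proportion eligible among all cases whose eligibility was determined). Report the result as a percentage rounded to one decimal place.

46.0%

Num = 1217
Eligible (known) = 1217 + 183 + 215 + 537 + 34 = 2186
e = 2186 / (2186 + 225) = 2186 / 2411 = 0.9067
Eligible share of unknowns = 0.9067 × 509 = 461.51
Denominator = 2186 + 461.51 = 2647.51
RR3 = 1217 / 2647.51 = 0.4597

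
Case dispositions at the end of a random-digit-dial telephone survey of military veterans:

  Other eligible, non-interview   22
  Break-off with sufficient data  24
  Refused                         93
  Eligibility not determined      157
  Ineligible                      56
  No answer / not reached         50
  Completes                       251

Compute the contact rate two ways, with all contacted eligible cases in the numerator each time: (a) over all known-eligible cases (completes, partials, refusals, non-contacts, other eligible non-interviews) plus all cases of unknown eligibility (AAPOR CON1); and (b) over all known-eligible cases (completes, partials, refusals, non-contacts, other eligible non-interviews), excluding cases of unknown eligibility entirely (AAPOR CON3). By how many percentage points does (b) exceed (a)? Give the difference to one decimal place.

Top = 251 + 24 + 93 + 22 = 390
Denom = 251 + 24 + 93 + 50 + 22 + 157 = 597
CON1 = 390 / 597 = 0.6533
Denom = 251 + 24 + 93 + 50 + 22 = 440
CON3 = 390 / 440 = 0.8864
Difference = 88.64 − 65.33 = 23.31 percentage points

23.3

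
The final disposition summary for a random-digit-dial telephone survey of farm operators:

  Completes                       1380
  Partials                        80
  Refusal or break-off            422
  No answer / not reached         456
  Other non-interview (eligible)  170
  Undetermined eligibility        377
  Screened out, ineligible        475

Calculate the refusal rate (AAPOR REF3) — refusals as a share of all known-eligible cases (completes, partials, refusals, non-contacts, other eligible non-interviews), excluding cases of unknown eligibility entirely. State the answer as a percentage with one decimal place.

16.8%

Num = 422
Denominator = 1380 + 80 + 422 + 456 + 170 = 2508
REF3 = 422 / 2508 = 0.1683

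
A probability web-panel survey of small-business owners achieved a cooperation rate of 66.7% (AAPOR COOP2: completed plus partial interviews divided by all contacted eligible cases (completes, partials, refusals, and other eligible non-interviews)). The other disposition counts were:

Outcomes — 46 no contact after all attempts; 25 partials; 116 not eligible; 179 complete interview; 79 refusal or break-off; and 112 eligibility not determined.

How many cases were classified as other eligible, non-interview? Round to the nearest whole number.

23

Num → 179 + 25 = 204
COOP2 = 204 / D = 0.667
D = 204 / 0.667 = 305.8
Rest of base = 283
other eligible, non-interview = 305.8 − 283 ≈ 23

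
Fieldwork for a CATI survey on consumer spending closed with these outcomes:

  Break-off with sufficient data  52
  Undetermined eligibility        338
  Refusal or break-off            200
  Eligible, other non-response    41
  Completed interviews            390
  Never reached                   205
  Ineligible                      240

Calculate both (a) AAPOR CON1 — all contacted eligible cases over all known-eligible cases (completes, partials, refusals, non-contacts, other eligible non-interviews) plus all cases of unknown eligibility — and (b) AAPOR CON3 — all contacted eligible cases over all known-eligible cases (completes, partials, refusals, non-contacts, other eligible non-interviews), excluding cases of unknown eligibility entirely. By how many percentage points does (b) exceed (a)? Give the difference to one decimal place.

Num = 390 + 52 + 200 + 41 = 683
Base = 390 + 52 + 200 + 205 + 41 + 338 = 1226
CON1 = 683 / 1226 = 0.5571
Base = 390 + 52 + 200 + 205 + 41 = 888
CON3 = 683 / 888 = 0.7691
Difference = 76.91 − 55.71 = 21.20 percentage points

21.2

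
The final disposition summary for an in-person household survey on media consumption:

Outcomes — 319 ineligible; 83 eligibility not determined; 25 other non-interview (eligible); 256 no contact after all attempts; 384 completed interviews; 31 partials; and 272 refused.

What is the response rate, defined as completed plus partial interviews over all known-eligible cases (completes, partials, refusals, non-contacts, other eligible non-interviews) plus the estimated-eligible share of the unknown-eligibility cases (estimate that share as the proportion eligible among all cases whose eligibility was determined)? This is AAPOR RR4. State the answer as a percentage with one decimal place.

40.3%

Numerator: 384 + 31 = 415
Known eligible: 384 + 31 + 272 + 256 + 25 = 968
e = 968 / (968 + 319) = 968 / 1287 = 0.7521
e × U: 0.7521 × 83 = 62.42
Denom: 968 + 62.42 = 1030.42
RR4 = 415 / 1030.42 = 0.4027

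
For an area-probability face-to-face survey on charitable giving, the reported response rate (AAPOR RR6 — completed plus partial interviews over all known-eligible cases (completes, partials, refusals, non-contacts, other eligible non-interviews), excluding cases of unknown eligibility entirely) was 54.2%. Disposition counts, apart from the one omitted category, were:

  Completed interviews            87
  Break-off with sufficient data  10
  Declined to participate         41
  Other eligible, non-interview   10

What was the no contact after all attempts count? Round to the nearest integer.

31

Top: 87 + 10 = 97
RR6 = 97 / D = 0.542
D = 97 / 0.542 = 179.0
Other denominator terms total 148
no contact after all attempts = 179.0 − 148 ≈ 31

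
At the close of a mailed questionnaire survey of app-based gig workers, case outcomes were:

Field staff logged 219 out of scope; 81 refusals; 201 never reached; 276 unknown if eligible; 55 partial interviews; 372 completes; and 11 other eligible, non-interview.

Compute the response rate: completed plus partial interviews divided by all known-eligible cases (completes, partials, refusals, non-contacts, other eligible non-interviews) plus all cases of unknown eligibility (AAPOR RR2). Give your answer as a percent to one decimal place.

Num → 372 + 55 = 427
Base → 372 + 55 + 81 + 201 + 11 + 276 = 996
RR2 = 427 / 996 = 0.4287

42.9%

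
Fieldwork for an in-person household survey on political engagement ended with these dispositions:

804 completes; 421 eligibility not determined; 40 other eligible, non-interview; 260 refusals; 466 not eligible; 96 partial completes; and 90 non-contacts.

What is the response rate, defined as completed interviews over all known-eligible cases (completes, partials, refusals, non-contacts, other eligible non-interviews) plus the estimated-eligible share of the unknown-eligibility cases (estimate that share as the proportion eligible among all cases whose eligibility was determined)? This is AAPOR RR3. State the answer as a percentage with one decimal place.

Num: 804
Known eligible: 804 + 96 + 260 + 90 + 40 = 1290
e = 1290 / (1290 + 466) = 1290 / 1756 = 0.7346
Estimated eligible among unknowns: 0.7346 × 421 = 309.27
Base: 1290 + 309.27 = 1599.27
RR3 = 804 / 1599.27 = 0.5027

50.3%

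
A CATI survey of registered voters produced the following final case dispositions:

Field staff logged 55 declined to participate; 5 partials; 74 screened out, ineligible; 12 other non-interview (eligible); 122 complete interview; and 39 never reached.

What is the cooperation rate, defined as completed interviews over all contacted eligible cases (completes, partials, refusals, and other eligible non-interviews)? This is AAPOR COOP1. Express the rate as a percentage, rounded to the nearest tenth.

62.9%

Num → 122
Denom → 122 + 5 + 55 + 12 = 194
COOP1 = 122 / 194 = 0.6289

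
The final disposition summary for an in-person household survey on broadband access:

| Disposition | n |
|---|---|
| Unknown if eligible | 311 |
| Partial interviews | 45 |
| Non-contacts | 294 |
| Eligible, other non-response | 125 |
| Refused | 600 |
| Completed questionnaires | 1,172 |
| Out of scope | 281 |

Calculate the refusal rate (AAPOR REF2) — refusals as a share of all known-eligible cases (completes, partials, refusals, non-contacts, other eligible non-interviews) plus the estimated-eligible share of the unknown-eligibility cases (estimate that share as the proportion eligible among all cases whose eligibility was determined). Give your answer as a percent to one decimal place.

23.9%

Numerator → 600
Known eligible → 1172 + 45 + 600 + 294 + 125 = 2236
e = 2236 / (2236 + 281) = 2236 / 2517 = 0.8884
Estimated eligible among unknowns → 0.8884 × 311 = 276.29
Denominator → 2236 + 276.29 = 2512.29
REF2 = 600 / 2512.29 = 0.2388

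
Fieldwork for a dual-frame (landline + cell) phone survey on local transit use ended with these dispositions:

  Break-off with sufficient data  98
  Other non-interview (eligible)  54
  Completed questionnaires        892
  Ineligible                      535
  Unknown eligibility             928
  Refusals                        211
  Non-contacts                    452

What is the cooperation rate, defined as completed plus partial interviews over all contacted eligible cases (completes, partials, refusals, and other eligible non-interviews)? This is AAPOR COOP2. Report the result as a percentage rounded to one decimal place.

78.9%

Top → 892 + 98 = 990
Denom → 892 + 98 + 211 + 54 = 1255
COOP2 = 990 / 1255 = 0.7888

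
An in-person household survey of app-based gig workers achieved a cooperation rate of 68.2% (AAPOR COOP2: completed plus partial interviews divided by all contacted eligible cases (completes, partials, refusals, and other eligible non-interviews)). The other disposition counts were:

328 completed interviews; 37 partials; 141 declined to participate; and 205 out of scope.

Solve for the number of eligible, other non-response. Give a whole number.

Numerator = 328 + 37 = 365
COOP2 = 365 / D = 0.682
D = 365 / 0.682 = 535.2
Remaining denominator categories sum to 506
eligible, other non-response = 535.2 − 506 ≈ 29

29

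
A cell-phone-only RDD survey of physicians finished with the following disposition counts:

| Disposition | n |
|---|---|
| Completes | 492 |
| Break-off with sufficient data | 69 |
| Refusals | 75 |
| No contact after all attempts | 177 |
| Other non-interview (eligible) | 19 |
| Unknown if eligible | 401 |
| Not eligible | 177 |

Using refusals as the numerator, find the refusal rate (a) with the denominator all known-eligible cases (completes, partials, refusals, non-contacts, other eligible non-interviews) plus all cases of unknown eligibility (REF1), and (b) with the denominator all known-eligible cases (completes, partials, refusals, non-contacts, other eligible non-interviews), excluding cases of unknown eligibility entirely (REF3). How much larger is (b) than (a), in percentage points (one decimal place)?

Numerator → 75
Denominator → 492 + 69 + 75 + 177 + 19 + 401 = 1233
REF1 = 75 / 1233 = 0.0608
Denominator → 492 + 69 + 75 + 177 + 19 = 832
REF3 = 75 / 832 = 0.0901
Difference = 9.01 − 6.08 = 2.93 percentage points

2.9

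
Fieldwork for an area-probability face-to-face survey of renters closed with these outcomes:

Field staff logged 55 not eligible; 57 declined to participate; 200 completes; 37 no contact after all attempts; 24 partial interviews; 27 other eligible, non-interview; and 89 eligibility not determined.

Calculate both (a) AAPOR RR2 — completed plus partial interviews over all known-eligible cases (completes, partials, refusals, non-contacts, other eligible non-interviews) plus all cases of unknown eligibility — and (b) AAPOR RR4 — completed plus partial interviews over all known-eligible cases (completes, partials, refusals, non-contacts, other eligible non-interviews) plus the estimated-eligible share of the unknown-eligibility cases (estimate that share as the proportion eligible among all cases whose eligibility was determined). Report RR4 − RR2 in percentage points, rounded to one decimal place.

1.5

Top → 200 + 24 = 224
Denom → 200 + 24 + 57 + 37 + 27 + 89 = 434
RR2 = 224 / 434 = 0.5161
Eligible (known) → 200 + 24 + 57 + 37 + 27 = 345
e = 345 / (345 + 55) = 345 / 400 = 0.8625
Eligible share of unknowns → 0.8625 × 89 = 76.76
Denom → 345 + 76.76 = 421.76
RR4 = 224 / 421.76 = 0.5311
Difference = 53.11 − 51.61 = 1.50 percentage points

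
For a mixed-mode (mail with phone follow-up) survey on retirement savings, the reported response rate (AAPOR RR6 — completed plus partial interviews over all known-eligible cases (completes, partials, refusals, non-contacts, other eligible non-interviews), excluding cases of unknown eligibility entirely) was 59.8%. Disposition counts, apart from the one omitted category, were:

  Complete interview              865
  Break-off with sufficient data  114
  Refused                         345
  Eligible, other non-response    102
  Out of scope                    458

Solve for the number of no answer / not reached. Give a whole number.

211

Num = 865 + 114 = 979
RR6 = 979 / D = 0.598
D = 979 / 0.598 = 1637.1
Rest of base = 1426
no answer / not reached = 1637.1 − 1426 ≈ 211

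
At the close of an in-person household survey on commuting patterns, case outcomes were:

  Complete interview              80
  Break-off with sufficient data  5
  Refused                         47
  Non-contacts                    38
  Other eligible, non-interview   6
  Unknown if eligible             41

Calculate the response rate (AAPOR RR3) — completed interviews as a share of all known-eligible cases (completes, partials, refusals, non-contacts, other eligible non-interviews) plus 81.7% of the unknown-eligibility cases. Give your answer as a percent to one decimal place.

38.2%

Numerator: 80
Eligible (known): 80 + 5 + 47 + 38 + 6 = 176
e × U: 0.8170 × 41 = 33.50
Denom: 176 + 33.50 = 209.50
RR3 = 80 / 209.50 = 0.3819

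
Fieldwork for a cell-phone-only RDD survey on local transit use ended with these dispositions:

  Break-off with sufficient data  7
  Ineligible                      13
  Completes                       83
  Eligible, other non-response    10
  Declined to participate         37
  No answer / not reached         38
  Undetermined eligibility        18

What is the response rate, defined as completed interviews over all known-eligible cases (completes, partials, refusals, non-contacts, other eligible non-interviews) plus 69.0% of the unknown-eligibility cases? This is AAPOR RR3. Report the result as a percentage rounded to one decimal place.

44.3%

Top: 83
Known eligible: 83 + 7 + 37 + 38 + 10 = 175
Eligible share of unknowns: 0.6900 × 18 = 12.42
Denom: 175 + 12.42 = 187.42
RR3 = 83 / 187.42 = 0.4429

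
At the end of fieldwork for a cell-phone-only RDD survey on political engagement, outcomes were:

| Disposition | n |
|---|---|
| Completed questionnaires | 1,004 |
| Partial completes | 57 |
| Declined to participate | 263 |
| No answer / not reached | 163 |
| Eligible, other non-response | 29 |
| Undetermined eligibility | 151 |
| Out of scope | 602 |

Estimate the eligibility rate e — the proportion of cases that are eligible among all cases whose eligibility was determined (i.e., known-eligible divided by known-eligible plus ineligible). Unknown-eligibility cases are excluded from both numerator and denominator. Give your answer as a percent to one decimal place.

Determined eligible → 1004 + 57 + 263 + 163 + 29 = 1516
e = 1516 / (1516 + 602) = 1516 / 2118 = 0.7158

71.6%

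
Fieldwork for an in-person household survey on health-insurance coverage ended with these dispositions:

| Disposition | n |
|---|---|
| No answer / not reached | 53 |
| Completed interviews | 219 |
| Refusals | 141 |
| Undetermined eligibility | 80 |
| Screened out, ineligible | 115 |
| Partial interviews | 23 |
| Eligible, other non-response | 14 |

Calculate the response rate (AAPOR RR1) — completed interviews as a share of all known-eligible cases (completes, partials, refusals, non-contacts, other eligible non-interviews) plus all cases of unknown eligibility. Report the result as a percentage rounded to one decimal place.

41.3%

Top → 219
Base → 219 + 23 + 141 + 53 + 14 + 80 = 530
RR1 = 219 / 530 = 0.4132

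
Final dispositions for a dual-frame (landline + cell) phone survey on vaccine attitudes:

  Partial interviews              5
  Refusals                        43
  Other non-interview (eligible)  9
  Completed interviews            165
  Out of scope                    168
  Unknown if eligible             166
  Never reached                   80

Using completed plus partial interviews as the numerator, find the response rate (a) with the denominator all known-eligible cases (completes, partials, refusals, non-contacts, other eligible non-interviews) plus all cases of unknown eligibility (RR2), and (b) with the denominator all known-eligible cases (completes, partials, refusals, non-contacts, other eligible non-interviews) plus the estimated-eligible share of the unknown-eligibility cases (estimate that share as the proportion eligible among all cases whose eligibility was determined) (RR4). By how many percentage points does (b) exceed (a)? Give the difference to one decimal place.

5.3

Top → 165 + 5 = 170
Base → 165 + 5 + 43 + 80 + 9 + 166 = 468
RR2 = 170 / 468 = 0.3632
Eligible (known) → 165 + 5 + 43 + 80 + 9 = 302
e = 302 / (302 + 168) = 302 / 470 = 0.6426
e × U → 0.6426 × 166 = 106.67
Base → 302 + 106.67 = 408.67
RR4 = 170 / 408.67 = 0.4160
Difference = 41.60 − 36.32 = 5.28 percentage points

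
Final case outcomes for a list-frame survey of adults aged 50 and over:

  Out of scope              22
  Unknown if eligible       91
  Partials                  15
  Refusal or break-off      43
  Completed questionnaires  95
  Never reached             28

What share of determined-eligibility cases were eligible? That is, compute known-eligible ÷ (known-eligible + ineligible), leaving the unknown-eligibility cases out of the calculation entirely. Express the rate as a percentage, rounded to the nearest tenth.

89.2%

Eligible (known) = 95 + 15 + 43 + 28 = 181
e = 181 / (181 + 22) = 181 / 203 = 0.8916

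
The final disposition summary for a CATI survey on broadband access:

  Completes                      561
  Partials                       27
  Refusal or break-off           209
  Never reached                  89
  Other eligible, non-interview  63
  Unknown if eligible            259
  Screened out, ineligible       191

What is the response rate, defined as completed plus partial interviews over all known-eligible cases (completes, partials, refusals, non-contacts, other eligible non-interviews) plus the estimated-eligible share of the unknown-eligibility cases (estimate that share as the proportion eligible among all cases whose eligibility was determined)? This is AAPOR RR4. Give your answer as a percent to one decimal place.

50.5%

Top = 561 + 27 = 588
Known eligible = 561 + 27 + 209 + 89 + 63 = 949
e = 949 / (949 + 191) = 949 / 1140 = 0.8325
Eligible share of unknowns = 0.8325 × 259 = 215.62
Denom = 949 + 215.62 = 1164.62
RR4 = 588 / 1164.62 = 0.5049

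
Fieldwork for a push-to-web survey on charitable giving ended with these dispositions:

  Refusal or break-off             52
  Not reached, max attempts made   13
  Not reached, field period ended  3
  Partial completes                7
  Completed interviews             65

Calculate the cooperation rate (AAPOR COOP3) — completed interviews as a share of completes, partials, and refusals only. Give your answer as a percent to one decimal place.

No contact after all attempts = 3 + 13 = 16
Numerator = 65
Base = 65 + 7 + 52 = 124
COOP3 = 65 / 124 = 0.5242

52.4%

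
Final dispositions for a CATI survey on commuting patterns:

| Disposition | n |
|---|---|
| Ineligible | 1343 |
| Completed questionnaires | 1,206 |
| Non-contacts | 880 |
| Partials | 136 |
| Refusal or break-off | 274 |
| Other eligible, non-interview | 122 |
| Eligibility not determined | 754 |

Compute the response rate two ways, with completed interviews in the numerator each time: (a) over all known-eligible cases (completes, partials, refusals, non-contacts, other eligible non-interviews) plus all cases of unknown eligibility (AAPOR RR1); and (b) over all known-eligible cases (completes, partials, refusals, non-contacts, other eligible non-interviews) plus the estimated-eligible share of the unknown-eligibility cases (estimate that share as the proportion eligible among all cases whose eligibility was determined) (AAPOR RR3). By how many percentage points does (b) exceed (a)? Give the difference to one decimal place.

2.9

Top → 1206
Denom → 1206 + 136 + 274 + 880 + 122 + 754 = 3372
RR1 = 1206 / 3372 = 0.3577
Eligible (known) → 1206 + 136 + 274 + 880 + 122 = 2618
e = 2618 / (2618 + 1343) = 2618 / 3961 = 0.6609
Eligible share of unknowns → 0.6609 × 754 = 498.32
Denom → 2618 + 498.32 = 3116.32
RR3 = 1206 / 3116.32 = 0.3870
Difference = 38.70 − 35.77 = 2.93 percentage points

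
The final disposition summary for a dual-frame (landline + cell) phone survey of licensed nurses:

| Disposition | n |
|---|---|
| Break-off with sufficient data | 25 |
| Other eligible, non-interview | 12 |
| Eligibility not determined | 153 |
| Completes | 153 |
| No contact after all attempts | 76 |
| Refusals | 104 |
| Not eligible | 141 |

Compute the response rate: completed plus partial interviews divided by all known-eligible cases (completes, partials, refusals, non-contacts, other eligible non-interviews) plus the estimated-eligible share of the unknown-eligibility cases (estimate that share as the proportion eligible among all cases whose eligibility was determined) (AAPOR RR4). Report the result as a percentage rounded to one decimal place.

37.0%

Top = 153 + 25 = 178
Known eligible = 153 + 25 + 104 + 76 + 12 = 370
e = 370 / (370 + 141) = 370 / 511 = 0.7241
Eligible share of unknowns = 0.7241 × 153 = 110.79
Denom = 370 + 110.79 = 480.79
RR4 = 178 / 480.79 = 0.3702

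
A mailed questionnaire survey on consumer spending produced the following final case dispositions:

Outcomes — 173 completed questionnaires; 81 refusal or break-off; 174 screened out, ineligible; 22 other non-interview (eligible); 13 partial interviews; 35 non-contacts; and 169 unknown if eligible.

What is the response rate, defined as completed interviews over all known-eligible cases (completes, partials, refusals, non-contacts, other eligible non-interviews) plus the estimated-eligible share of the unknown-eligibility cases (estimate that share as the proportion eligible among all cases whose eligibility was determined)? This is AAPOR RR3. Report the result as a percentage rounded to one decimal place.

39.9%

Numerator = 173
Known eligible = 173 + 13 + 81 + 35 + 22 = 324
e = 324 / (324 + 174) = 324 / 498 = 0.6506
Estimated eligible among unknowns = 0.6506 × 169 = 109.95
Denominator = 324 + 109.95 = 433.95
RR3 = 173 / 433.95 = 0.3987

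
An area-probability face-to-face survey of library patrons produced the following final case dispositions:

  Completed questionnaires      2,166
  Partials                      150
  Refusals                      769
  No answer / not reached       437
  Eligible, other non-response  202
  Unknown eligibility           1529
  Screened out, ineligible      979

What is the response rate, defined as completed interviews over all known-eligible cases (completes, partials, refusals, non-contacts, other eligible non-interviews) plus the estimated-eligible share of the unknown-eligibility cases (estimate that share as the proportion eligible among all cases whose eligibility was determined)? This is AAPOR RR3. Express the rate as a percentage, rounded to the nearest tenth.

43.9%

Num = 2166
Eligible (known) = 2166 + 150 + 769 + 437 + 202 = 3724
e = 3724 / (3724 + 979) = 3724 / 4703 = 0.7918
e × U = 0.7918 × 1529 = 1210.66
Denominator = 3724 + 1210.66 = 4934.66
RR3 = 2166 / 4934.66 = 0.4389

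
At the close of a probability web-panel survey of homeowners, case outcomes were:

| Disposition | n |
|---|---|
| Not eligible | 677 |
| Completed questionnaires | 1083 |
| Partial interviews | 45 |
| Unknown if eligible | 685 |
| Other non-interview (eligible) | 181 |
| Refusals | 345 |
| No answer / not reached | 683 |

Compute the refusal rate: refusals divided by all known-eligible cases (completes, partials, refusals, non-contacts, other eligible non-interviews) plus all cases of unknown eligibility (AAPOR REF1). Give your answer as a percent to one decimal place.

11.4%

Numerator → 345
Denom → 1083 + 45 + 345 + 683 + 181 + 685 = 3022
REF1 = 345 / 3022 = 0.1142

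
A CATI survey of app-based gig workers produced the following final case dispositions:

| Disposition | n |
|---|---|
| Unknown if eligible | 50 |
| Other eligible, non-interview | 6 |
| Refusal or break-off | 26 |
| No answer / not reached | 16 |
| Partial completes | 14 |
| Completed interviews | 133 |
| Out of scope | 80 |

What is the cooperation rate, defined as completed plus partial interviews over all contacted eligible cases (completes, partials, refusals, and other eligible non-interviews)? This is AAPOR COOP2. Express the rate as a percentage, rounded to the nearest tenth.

Num = 133 + 14 = 147
Denominator = 133 + 14 + 26 + 6 = 179
COOP2 = 147 / 179 = 0.8212

82.1%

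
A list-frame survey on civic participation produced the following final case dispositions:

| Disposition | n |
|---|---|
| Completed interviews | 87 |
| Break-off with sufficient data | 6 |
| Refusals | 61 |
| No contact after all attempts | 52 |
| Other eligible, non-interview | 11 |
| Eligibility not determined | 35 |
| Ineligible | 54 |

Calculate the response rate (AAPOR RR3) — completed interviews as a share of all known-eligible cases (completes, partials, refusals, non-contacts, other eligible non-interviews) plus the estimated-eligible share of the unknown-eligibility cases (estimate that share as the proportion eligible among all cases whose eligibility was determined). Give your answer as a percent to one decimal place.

35.5%

Top = 87
Determined eligible = 87 + 6 + 61 + 52 + 11 = 217
e = 217 / (217 + 54) = 217 / 271 = 0.8007
Estimated eligible among unknowns = 0.8007 × 35 = 28.02
Denom = 217 + 28.02 = 245.02
RR3 = 87 / 245.02 = 0.3551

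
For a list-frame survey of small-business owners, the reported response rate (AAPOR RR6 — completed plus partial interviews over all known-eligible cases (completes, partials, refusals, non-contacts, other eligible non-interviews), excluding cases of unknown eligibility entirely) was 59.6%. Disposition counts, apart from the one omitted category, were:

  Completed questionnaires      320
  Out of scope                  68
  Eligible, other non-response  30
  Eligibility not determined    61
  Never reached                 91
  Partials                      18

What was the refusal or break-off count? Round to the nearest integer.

108

Numerator → 320 + 18 = 338
RR6 = 338 / D = 0.596
D = 338 / 0.596 = 567.1
Other denominator terms total 459
refusal or break-off = 567.1 − 459 ≈ 108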